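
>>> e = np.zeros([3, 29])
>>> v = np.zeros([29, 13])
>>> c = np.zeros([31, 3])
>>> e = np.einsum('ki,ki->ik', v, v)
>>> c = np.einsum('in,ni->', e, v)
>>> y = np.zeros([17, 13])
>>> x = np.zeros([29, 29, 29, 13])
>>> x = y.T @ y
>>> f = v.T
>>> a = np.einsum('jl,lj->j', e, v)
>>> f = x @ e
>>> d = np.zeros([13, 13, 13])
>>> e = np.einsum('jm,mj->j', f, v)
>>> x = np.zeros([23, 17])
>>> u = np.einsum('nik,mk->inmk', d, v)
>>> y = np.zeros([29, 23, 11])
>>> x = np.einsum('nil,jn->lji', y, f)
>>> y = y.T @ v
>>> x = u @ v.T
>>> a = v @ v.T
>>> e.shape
(13,)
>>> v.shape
(29, 13)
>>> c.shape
()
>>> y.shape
(11, 23, 13)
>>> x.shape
(13, 13, 29, 29)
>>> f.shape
(13, 29)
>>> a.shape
(29, 29)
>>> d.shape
(13, 13, 13)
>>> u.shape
(13, 13, 29, 13)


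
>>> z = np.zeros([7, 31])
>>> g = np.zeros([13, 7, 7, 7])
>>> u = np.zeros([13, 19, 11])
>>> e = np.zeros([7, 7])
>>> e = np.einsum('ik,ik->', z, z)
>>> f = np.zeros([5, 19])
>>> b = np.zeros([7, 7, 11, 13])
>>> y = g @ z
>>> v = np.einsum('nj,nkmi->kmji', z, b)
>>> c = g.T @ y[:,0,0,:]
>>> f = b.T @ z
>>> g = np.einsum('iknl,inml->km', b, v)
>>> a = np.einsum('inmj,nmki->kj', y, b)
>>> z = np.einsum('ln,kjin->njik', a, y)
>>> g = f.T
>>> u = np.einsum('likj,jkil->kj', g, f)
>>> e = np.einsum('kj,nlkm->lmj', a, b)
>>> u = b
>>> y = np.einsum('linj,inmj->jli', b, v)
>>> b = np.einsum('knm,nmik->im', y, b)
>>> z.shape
(31, 7, 7, 13)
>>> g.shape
(31, 7, 11, 13)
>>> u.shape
(7, 7, 11, 13)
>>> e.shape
(7, 13, 31)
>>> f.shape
(13, 11, 7, 31)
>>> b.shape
(11, 7)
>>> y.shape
(13, 7, 7)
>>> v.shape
(7, 11, 31, 13)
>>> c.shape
(7, 7, 7, 31)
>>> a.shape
(11, 31)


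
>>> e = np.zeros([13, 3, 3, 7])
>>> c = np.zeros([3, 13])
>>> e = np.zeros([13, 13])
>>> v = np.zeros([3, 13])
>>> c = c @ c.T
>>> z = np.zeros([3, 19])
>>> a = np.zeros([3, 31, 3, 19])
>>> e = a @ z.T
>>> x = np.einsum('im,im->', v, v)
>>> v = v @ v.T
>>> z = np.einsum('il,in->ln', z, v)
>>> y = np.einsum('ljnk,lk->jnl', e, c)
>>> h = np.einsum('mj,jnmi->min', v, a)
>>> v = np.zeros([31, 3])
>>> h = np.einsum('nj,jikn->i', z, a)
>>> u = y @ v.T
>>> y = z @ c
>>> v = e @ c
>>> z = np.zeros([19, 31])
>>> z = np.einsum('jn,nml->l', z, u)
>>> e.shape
(3, 31, 3, 3)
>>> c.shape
(3, 3)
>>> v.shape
(3, 31, 3, 3)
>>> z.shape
(31,)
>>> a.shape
(3, 31, 3, 19)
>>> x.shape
()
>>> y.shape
(19, 3)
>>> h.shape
(31,)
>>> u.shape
(31, 3, 31)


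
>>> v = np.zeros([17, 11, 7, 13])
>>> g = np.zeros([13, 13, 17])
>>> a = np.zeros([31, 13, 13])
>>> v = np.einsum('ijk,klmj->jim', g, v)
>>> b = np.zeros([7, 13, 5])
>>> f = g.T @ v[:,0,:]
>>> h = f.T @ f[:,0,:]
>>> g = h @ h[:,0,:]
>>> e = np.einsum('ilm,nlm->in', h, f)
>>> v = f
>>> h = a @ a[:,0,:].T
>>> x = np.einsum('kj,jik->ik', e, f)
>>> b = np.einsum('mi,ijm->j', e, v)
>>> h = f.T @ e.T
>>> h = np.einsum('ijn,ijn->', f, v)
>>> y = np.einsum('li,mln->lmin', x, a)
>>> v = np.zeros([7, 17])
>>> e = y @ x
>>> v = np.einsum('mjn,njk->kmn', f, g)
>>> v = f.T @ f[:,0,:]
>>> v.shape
(7, 13, 7)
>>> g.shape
(7, 13, 7)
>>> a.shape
(31, 13, 13)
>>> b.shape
(13,)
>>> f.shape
(17, 13, 7)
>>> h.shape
()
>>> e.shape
(13, 31, 7, 7)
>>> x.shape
(13, 7)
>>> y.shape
(13, 31, 7, 13)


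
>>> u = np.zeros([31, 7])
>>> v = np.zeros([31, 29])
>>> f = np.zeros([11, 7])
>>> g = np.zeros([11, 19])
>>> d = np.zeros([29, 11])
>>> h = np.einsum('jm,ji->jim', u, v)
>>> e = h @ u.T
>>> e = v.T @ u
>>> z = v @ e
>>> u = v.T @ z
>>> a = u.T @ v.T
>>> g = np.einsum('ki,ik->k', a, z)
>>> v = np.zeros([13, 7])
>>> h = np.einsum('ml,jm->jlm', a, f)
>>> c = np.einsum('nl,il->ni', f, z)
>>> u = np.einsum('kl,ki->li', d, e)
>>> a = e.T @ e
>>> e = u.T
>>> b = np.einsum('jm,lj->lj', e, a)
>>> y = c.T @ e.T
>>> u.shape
(11, 7)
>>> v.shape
(13, 7)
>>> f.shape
(11, 7)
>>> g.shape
(7,)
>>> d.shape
(29, 11)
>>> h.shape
(11, 31, 7)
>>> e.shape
(7, 11)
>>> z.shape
(31, 7)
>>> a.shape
(7, 7)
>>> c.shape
(11, 31)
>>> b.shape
(7, 7)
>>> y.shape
(31, 7)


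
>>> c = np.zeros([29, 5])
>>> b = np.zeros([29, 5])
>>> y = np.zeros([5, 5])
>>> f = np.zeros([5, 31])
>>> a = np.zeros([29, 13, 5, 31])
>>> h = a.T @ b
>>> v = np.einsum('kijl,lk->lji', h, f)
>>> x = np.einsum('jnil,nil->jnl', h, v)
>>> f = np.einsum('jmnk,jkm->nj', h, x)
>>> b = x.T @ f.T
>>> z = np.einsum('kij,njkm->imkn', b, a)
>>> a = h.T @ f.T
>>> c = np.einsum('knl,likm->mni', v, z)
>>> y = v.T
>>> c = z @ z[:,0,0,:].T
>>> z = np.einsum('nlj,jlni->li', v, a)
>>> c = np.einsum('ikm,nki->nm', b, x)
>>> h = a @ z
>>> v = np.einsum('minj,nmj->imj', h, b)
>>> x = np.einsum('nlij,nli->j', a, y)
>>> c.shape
(31, 13)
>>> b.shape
(5, 5, 13)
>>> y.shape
(5, 13, 5)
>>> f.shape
(13, 31)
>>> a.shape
(5, 13, 5, 13)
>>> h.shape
(5, 13, 5, 13)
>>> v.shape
(13, 5, 13)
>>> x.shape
(13,)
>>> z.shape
(13, 13)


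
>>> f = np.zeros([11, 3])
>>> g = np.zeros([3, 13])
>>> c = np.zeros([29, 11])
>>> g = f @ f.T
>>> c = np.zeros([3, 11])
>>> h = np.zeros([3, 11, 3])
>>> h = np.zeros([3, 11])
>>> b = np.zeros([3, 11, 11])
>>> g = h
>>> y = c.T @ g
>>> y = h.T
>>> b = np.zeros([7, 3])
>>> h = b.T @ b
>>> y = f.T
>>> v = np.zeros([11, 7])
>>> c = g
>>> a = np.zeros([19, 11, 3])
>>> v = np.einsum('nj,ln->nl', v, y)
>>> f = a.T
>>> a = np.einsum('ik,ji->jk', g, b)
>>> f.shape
(3, 11, 19)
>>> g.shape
(3, 11)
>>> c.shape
(3, 11)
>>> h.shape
(3, 3)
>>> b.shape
(7, 3)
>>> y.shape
(3, 11)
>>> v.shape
(11, 3)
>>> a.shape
(7, 11)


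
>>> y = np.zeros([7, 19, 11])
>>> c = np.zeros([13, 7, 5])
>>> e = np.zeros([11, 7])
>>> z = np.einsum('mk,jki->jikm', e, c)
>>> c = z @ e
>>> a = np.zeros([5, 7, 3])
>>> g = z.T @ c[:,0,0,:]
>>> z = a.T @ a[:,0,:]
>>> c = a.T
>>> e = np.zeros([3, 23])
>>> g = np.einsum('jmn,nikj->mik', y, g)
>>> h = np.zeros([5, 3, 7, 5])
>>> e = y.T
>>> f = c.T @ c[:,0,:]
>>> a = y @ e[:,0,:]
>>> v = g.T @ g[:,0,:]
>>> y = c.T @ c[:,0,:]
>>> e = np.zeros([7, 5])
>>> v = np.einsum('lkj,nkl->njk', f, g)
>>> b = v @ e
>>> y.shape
(5, 7, 5)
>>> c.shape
(3, 7, 5)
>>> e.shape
(7, 5)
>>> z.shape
(3, 7, 3)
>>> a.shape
(7, 19, 7)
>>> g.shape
(19, 7, 5)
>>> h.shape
(5, 3, 7, 5)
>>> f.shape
(5, 7, 5)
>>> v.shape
(19, 5, 7)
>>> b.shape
(19, 5, 5)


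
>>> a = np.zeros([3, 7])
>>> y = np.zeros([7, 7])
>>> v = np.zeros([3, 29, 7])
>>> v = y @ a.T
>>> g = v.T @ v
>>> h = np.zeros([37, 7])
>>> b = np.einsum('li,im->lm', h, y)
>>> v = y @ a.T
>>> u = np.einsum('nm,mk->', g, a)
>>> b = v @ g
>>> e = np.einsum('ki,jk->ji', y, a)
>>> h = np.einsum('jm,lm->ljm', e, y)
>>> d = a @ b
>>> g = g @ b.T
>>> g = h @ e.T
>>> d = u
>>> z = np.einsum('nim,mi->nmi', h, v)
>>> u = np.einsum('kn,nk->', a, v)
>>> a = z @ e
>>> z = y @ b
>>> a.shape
(7, 7, 7)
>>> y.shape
(7, 7)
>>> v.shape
(7, 3)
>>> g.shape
(7, 3, 3)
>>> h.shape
(7, 3, 7)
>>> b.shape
(7, 3)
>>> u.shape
()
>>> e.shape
(3, 7)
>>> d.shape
()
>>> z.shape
(7, 3)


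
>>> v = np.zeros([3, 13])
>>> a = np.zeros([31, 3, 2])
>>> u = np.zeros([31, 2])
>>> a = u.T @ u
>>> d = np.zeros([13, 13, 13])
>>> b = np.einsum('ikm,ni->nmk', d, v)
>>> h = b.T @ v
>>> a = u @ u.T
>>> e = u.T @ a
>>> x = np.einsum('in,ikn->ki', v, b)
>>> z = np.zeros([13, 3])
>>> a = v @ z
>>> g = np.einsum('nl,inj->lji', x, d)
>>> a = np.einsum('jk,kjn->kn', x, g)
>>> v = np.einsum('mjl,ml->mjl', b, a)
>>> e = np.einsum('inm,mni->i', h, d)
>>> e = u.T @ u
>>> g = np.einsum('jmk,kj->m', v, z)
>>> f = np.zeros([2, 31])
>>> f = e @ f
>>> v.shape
(3, 13, 13)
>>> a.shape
(3, 13)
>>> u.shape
(31, 2)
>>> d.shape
(13, 13, 13)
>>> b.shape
(3, 13, 13)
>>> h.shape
(13, 13, 13)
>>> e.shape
(2, 2)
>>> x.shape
(13, 3)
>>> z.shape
(13, 3)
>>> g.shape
(13,)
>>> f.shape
(2, 31)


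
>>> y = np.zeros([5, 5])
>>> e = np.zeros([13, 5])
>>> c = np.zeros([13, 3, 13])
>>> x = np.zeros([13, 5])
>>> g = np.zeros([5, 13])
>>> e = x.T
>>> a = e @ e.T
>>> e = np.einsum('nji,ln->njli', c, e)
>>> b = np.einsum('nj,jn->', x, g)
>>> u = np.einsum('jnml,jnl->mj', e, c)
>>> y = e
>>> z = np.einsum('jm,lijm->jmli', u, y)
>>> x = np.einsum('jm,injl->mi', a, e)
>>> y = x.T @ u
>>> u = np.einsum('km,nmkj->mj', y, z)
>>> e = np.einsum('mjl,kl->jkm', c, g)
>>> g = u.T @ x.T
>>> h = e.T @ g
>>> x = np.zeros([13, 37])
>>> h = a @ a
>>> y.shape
(13, 13)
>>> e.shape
(3, 5, 13)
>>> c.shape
(13, 3, 13)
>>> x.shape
(13, 37)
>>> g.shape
(3, 5)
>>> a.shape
(5, 5)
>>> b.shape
()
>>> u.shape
(13, 3)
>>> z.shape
(5, 13, 13, 3)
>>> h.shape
(5, 5)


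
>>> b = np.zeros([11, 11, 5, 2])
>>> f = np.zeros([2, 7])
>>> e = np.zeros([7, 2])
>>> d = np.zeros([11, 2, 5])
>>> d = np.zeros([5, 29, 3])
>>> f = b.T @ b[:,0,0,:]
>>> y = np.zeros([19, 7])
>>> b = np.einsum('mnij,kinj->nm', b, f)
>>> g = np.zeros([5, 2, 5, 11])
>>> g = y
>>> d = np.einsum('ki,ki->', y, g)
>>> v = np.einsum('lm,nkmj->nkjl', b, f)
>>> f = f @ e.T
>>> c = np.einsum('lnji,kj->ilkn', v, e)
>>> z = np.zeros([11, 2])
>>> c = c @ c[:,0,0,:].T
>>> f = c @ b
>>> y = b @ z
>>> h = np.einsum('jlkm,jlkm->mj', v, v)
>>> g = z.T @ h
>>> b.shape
(11, 11)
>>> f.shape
(11, 2, 7, 11)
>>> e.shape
(7, 2)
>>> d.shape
()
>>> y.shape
(11, 2)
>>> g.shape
(2, 2)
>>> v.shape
(2, 5, 2, 11)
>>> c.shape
(11, 2, 7, 11)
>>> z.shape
(11, 2)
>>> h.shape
(11, 2)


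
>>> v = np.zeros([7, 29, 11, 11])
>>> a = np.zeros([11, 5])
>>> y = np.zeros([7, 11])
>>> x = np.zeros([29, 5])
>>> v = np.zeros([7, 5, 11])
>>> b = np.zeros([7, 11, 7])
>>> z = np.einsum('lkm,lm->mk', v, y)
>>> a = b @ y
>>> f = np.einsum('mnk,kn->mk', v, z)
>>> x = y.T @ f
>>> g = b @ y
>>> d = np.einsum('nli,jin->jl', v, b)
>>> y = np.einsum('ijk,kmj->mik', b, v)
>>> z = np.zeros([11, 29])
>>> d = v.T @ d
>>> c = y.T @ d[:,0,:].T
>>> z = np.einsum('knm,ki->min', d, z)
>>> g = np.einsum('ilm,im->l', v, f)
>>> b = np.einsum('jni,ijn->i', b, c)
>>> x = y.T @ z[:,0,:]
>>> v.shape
(7, 5, 11)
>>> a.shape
(7, 11, 11)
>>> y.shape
(5, 7, 7)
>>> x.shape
(7, 7, 5)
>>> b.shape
(7,)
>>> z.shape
(5, 29, 5)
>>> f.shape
(7, 11)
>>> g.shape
(5,)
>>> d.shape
(11, 5, 5)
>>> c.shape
(7, 7, 11)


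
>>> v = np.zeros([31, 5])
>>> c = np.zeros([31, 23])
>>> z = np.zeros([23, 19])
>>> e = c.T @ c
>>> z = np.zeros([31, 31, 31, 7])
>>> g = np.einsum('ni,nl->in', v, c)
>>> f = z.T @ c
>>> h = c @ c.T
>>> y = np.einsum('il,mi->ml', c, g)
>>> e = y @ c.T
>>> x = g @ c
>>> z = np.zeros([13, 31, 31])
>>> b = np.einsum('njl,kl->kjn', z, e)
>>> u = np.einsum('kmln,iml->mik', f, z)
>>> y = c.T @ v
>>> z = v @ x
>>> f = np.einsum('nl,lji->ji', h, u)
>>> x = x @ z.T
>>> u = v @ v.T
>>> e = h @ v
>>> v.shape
(31, 5)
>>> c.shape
(31, 23)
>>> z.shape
(31, 23)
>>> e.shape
(31, 5)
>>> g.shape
(5, 31)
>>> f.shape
(13, 7)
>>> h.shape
(31, 31)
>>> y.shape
(23, 5)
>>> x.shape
(5, 31)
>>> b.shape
(5, 31, 13)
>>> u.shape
(31, 31)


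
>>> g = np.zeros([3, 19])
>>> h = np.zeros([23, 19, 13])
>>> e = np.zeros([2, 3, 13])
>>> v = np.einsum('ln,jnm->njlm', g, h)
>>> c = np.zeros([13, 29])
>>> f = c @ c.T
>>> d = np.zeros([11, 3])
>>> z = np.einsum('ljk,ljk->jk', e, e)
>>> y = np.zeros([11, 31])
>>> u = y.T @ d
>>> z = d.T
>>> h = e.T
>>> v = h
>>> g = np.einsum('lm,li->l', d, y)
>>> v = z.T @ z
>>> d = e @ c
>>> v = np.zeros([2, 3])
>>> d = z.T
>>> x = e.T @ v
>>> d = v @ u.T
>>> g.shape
(11,)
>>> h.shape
(13, 3, 2)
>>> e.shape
(2, 3, 13)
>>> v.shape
(2, 3)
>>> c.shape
(13, 29)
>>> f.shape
(13, 13)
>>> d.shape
(2, 31)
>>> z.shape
(3, 11)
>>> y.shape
(11, 31)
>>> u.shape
(31, 3)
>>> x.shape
(13, 3, 3)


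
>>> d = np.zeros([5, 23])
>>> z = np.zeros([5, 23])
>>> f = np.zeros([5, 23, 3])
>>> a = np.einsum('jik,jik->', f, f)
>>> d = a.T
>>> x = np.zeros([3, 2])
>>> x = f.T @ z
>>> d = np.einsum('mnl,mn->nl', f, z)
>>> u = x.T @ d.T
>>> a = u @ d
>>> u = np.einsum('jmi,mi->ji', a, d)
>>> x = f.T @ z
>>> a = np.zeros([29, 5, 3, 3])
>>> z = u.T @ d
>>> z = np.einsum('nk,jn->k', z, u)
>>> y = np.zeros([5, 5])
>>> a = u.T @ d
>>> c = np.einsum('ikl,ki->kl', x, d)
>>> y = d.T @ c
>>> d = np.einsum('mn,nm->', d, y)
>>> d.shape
()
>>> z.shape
(3,)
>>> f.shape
(5, 23, 3)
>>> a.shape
(3, 3)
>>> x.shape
(3, 23, 23)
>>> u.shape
(23, 3)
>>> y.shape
(3, 23)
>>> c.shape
(23, 23)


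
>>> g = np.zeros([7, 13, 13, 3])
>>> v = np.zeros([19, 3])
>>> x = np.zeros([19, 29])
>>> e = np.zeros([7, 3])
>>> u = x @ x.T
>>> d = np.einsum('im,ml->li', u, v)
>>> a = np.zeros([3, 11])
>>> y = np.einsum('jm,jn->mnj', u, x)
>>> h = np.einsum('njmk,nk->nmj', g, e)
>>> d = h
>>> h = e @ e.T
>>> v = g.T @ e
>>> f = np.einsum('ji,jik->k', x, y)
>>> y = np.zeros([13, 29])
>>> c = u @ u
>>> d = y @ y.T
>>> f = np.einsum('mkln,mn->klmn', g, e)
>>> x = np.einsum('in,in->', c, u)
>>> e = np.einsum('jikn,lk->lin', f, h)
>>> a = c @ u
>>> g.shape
(7, 13, 13, 3)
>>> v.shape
(3, 13, 13, 3)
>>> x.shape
()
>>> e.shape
(7, 13, 3)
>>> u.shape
(19, 19)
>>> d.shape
(13, 13)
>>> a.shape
(19, 19)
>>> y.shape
(13, 29)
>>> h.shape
(7, 7)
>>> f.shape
(13, 13, 7, 3)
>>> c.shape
(19, 19)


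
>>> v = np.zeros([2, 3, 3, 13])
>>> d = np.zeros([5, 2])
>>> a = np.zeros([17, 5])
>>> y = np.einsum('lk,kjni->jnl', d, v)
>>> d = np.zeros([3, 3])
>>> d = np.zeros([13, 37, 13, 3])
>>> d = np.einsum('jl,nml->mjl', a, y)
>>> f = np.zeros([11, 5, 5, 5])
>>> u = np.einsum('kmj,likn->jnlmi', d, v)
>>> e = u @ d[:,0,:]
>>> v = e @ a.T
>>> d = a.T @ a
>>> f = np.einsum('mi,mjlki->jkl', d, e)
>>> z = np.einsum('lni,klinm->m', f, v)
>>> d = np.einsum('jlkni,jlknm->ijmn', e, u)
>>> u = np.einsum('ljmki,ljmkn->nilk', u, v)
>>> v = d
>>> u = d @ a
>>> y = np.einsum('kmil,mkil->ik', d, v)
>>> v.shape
(5, 5, 3, 17)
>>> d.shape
(5, 5, 3, 17)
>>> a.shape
(17, 5)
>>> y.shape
(3, 5)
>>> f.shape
(13, 17, 2)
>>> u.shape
(5, 5, 3, 5)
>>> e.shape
(5, 13, 2, 17, 5)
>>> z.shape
(17,)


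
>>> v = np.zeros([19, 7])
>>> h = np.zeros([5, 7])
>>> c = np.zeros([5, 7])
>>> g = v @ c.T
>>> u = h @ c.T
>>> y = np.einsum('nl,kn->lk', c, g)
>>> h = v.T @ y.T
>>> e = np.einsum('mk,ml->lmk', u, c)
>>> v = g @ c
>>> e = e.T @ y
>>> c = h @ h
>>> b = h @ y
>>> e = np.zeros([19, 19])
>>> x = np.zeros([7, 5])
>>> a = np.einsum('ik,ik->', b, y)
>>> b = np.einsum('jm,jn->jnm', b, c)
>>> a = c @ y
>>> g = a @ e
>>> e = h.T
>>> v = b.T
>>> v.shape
(19, 7, 7)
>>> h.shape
(7, 7)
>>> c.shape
(7, 7)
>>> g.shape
(7, 19)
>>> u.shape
(5, 5)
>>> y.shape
(7, 19)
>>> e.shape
(7, 7)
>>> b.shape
(7, 7, 19)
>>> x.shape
(7, 5)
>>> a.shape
(7, 19)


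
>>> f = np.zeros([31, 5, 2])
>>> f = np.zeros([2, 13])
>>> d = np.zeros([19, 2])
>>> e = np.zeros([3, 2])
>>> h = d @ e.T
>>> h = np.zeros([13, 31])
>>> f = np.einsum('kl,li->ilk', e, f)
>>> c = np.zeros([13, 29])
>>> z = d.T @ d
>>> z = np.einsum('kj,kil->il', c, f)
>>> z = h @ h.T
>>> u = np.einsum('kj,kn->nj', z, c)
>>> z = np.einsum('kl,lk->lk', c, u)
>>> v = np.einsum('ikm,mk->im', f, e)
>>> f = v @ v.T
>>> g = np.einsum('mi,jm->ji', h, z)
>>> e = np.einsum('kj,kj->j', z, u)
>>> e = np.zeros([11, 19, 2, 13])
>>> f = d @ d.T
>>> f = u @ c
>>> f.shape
(29, 29)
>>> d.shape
(19, 2)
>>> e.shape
(11, 19, 2, 13)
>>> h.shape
(13, 31)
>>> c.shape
(13, 29)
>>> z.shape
(29, 13)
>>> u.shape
(29, 13)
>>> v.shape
(13, 3)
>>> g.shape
(29, 31)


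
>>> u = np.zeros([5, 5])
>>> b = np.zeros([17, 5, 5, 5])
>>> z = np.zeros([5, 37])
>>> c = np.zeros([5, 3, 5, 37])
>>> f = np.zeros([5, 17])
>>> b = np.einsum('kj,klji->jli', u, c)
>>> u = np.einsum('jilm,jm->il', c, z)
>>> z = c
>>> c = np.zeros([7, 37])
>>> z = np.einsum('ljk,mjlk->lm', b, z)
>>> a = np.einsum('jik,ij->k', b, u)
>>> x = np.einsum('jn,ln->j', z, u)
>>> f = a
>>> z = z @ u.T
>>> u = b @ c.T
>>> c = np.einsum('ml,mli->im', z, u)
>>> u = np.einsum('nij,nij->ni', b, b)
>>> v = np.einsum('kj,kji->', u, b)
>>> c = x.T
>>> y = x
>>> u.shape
(5, 3)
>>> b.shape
(5, 3, 37)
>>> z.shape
(5, 3)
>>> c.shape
(5,)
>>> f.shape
(37,)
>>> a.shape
(37,)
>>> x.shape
(5,)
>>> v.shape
()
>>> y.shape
(5,)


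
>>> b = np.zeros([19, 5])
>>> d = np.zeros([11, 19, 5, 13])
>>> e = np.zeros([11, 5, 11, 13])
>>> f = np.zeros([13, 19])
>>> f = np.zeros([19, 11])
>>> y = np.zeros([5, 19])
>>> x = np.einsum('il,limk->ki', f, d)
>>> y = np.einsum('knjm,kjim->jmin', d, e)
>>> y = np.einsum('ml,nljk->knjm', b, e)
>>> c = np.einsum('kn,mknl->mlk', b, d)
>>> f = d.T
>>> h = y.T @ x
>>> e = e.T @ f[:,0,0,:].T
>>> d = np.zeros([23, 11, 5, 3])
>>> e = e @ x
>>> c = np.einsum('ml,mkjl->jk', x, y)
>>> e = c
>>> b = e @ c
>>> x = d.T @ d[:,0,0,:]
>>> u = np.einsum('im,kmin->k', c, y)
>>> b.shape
(11, 11)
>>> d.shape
(23, 11, 5, 3)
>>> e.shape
(11, 11)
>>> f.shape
(13, 5, 19, 11)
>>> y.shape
(13, 11, 11, 19)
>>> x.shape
(3, 5, 11, 3)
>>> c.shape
(11, 11)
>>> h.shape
(19, 11, 11, 19)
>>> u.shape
(13,)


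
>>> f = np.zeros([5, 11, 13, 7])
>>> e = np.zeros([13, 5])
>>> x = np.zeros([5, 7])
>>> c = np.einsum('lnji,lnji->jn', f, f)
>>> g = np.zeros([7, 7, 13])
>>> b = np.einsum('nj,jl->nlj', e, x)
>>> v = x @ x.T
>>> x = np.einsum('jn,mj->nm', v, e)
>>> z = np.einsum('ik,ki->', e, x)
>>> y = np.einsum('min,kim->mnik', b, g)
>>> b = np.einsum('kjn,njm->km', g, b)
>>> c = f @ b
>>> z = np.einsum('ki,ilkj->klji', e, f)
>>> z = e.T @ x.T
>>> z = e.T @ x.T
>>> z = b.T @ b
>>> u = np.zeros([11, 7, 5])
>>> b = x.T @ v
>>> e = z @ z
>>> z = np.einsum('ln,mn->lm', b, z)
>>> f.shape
(5, 11, 13, 7)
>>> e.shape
(5, 5)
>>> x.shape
(5, 13)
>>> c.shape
(5, 11, 13, 5)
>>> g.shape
(7, 7, 13)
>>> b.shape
(13, 5)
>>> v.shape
(5, 5)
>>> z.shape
(13, 5)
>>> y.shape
(13, 5, 7, 7)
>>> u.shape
(11, 7, 5)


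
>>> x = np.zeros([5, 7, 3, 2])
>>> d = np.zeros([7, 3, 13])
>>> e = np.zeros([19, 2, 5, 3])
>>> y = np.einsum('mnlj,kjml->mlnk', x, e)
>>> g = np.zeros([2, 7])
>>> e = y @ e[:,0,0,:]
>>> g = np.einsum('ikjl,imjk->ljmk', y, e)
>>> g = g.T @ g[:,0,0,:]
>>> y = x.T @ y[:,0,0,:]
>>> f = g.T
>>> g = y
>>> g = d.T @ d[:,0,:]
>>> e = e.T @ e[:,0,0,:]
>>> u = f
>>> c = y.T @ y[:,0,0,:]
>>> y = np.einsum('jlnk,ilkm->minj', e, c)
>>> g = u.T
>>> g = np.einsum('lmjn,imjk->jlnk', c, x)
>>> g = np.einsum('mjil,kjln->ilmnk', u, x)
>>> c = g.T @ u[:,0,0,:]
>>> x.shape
(5, 7, 3, 2)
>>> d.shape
(7, 3, 13)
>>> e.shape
(3, 7, 3, 3)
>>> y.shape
(19, 19, 3, 3)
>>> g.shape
(3, 3, 3, 2, 5)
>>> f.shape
(3, 7, 3, 3)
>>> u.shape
(3, 7, 3, 3)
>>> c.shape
(5, 2, 3, 3, 3)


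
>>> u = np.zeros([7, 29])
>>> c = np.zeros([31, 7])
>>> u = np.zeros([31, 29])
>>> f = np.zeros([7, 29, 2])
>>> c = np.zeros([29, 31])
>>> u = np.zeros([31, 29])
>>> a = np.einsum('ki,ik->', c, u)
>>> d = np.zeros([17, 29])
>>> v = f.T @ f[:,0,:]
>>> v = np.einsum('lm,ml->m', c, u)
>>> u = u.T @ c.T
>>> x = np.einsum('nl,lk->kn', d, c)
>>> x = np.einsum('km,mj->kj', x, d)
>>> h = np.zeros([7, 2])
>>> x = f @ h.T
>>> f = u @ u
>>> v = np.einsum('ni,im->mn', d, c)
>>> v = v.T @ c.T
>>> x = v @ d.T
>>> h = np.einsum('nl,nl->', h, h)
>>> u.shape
(29, 29)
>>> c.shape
(29, 31)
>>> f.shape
(29, 29)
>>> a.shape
()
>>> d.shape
(17, 29)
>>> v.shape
(17, 29)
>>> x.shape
(17, 17)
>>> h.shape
()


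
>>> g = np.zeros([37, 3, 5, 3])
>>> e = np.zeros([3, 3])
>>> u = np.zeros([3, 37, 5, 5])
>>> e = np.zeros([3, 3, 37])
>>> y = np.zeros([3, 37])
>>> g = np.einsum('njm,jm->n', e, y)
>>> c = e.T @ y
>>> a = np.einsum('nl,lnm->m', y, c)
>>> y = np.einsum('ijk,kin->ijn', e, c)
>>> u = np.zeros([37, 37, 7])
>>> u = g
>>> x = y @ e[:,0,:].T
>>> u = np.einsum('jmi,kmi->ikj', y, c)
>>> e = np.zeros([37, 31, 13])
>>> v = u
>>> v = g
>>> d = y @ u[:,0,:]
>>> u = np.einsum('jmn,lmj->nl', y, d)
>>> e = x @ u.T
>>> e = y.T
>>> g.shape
(3,)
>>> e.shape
(37, 3, 3)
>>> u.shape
(37, 3)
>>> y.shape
(3, 3, 37)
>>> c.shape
(37, 3, 37)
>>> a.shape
(37,)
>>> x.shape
(3, 3, 3)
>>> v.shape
(3,)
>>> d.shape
(3, 3, 3)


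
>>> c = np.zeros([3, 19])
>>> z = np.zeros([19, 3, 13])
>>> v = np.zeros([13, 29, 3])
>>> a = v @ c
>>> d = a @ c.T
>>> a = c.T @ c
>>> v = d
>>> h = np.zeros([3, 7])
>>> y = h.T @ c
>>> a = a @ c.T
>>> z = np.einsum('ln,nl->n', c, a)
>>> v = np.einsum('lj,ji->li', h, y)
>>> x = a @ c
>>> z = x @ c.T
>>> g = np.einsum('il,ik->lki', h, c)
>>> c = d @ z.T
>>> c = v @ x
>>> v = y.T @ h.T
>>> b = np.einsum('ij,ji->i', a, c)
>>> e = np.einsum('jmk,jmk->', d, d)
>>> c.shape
(3, 19)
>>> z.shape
(19, 3)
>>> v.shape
(19, 3)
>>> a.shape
(19, 3)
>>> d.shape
(13, 29, 3)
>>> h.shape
(3, 7)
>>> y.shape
(7, 19)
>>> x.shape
(19, 19)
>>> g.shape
(7, 19, 3)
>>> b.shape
(19,)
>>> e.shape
()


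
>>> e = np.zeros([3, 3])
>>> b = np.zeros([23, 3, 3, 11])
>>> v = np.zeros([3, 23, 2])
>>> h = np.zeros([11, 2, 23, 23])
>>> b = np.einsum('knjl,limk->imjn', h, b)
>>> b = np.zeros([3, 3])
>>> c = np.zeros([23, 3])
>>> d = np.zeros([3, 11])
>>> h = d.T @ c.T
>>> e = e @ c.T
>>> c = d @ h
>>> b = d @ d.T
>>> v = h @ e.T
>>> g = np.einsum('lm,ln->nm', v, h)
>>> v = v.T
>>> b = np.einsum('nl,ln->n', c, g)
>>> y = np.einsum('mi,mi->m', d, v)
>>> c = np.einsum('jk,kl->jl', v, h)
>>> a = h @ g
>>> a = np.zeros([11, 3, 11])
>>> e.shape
(3, 23)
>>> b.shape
(3,)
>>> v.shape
(3, 11)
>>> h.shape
(11, 23)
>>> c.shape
(3, 23)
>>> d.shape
(3, 11)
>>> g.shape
(23, 3)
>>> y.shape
(3,)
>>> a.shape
(11, 3, 11)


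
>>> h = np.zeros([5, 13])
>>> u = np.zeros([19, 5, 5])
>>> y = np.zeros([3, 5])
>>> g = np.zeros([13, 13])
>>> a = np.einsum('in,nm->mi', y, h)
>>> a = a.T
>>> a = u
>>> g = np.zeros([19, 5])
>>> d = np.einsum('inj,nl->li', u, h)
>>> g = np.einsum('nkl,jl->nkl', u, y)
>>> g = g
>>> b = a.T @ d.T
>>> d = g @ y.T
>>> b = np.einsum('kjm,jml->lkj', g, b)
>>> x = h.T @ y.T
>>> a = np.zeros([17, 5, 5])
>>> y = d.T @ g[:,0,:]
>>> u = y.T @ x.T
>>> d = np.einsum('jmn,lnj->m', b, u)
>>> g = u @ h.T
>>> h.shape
(5, 13)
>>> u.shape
(5, 5, 13)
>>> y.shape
(3, 5, 5)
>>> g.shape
(5, 5, 5)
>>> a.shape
(17, 5, 5)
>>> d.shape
(19,)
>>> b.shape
(13, 19, 5)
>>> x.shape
(13, 3)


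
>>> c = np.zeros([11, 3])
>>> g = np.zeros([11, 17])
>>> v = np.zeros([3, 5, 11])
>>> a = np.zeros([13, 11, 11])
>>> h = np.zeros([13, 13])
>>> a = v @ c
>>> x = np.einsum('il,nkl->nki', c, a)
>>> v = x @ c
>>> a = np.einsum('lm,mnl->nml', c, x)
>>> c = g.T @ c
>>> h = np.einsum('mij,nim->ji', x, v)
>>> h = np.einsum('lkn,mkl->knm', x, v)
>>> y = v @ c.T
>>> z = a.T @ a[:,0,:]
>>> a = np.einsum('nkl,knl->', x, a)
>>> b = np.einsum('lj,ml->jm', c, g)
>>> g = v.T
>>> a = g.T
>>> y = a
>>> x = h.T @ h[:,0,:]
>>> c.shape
(17, 3)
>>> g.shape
(3, 5, 3)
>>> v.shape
(3, 5, 3)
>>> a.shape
(3, 5, 3)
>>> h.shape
(5, 11, 3)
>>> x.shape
(3, 11, 3)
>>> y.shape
(3, 5, 3)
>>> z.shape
(11, 3, 11)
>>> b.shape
(3, 11)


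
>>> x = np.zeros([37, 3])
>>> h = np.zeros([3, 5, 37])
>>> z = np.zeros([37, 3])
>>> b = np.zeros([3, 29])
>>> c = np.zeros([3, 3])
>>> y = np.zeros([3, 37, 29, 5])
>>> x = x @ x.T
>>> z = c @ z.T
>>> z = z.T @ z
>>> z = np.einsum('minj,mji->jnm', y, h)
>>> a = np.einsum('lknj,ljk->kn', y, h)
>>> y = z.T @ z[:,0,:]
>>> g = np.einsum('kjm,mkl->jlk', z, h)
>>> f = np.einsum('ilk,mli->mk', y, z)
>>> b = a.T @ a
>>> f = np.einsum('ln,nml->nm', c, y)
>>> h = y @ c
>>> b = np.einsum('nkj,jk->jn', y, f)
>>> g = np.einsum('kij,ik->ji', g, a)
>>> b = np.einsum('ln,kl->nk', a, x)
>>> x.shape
(37, 37)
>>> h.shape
(3, 29, 3)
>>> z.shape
(5, 29, 3)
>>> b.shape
(29, 37)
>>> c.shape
(3, 3)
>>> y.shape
(3, 29, 3)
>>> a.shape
(37, 29)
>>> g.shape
(5, 37)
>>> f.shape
(3, 29)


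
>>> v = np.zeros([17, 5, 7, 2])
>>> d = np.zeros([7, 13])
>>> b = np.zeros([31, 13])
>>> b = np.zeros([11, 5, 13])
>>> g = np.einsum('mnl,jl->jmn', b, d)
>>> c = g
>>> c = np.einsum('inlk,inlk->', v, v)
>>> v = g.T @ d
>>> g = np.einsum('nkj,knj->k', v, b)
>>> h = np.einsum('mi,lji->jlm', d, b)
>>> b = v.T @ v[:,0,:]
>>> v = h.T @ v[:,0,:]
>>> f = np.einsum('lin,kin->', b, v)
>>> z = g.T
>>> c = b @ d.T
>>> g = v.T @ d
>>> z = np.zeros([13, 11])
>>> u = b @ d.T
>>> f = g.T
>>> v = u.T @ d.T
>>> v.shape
(7, 11, 7)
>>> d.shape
(7, 13)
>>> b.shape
(13, 11, 13)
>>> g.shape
(13, 11, 13)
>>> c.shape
(13, 11, 7)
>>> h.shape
(5, 11, 7)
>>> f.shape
(13, 11, 13)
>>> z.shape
(13, 11)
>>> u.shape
(13, 11, 7)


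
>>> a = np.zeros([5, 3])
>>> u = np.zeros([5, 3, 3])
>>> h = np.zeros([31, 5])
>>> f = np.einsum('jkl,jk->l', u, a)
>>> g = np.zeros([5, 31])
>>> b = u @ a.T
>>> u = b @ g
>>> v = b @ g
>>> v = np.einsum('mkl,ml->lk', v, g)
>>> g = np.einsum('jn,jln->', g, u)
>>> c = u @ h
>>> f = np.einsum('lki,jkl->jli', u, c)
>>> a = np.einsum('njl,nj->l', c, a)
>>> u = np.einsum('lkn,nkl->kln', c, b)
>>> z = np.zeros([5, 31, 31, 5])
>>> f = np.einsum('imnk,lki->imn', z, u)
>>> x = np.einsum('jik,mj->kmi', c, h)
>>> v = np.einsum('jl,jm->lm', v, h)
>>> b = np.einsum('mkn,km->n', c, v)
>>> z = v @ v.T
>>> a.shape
(5,)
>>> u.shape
(3, 5, 5)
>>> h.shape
(31, 5)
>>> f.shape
(5, 31, 31)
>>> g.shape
()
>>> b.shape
(5,)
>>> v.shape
(3, 5)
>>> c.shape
(5, 3, 5)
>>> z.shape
(3, 3)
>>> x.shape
(5, 31, 3)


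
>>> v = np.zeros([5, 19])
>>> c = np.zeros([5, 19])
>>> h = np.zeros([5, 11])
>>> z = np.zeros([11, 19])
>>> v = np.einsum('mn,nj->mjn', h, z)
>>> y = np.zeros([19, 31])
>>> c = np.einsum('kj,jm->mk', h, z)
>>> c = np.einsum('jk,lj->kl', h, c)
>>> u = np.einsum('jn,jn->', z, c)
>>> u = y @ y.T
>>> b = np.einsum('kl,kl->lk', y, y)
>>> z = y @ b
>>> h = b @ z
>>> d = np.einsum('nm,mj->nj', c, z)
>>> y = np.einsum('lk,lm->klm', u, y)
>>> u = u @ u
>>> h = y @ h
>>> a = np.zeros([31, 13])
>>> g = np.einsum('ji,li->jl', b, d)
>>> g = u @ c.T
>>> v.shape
(5, 19, 11)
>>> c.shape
(11, 19)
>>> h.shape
(19, 19, 19)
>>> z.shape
(19, 19)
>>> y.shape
(19, 19, 31)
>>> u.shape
(19, 19)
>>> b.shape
(31, 19)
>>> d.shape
(11, 19)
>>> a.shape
(31, 13)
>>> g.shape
(19, 11)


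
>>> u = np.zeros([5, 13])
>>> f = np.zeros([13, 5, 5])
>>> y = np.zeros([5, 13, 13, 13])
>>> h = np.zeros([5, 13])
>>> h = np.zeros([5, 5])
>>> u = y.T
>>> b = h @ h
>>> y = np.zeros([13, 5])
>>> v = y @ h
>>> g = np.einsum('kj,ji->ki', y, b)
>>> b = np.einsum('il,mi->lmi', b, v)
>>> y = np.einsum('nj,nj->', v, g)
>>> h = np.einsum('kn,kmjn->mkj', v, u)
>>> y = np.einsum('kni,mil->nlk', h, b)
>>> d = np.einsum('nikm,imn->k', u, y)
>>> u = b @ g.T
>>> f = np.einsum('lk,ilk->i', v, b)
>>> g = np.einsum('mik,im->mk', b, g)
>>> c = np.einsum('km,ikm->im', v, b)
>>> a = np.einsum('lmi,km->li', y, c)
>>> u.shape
(5, 13, 13)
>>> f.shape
(5,)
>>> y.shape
(13, 5, 13)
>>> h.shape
(13, 13, 13)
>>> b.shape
(5, 13, 5)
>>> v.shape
(13, 5)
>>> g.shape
(5, 5)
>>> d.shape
(13,)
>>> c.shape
(5, 5)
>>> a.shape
(13, 13)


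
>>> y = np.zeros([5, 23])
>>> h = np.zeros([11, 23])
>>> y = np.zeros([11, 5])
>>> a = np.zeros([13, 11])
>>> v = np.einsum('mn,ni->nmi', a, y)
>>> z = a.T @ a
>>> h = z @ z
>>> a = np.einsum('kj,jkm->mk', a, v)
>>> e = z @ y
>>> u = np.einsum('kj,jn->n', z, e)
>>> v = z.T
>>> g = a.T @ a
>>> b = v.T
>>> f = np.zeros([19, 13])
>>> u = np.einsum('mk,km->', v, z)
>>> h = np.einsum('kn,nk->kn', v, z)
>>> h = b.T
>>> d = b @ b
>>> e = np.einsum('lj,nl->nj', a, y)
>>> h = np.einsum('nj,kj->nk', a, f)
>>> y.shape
(11, 5)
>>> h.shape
(5, 19)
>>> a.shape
(5, 13)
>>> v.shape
(11, 11)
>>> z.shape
(11, 11)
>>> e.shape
(11, 13)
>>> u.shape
()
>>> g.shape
(13, 13)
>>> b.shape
(11, 11)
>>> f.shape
(19, 13)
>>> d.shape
(11, 11)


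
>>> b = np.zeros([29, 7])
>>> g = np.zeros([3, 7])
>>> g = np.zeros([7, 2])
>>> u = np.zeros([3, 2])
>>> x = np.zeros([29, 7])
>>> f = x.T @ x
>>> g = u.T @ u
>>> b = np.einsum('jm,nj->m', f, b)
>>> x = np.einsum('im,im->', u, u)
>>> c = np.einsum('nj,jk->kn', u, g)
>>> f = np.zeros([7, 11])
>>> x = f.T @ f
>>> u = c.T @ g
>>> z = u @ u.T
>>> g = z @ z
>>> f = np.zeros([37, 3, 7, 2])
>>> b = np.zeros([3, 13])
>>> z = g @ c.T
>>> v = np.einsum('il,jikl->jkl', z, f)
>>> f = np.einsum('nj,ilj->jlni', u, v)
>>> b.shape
(3, 13)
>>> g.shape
(3, 3)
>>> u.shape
(3, 2)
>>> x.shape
(11, 11)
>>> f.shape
(2, 7, 3, 37)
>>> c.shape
(2, 3)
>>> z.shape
(3, 2)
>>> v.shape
(37, 7, 2)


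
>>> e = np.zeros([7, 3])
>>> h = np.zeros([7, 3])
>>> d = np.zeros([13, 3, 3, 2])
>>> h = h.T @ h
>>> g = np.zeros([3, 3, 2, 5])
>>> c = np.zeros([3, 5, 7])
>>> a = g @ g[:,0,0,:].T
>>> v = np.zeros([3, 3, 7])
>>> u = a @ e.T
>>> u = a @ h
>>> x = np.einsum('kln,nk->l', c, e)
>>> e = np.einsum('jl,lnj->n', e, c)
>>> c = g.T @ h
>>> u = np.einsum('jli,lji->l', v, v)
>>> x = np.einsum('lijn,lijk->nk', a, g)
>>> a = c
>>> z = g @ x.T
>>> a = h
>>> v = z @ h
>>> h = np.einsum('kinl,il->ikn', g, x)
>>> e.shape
(5,)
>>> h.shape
(3, 3, 2)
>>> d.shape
(13, 3, 3, 2)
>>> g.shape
(3, 3, 2, 5)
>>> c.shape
(5, 2, 3, 3)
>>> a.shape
(3, 3)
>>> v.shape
(3, 3, 2, 3)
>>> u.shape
(3,)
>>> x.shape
(3, 5)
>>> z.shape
(3, 3, 2, 3)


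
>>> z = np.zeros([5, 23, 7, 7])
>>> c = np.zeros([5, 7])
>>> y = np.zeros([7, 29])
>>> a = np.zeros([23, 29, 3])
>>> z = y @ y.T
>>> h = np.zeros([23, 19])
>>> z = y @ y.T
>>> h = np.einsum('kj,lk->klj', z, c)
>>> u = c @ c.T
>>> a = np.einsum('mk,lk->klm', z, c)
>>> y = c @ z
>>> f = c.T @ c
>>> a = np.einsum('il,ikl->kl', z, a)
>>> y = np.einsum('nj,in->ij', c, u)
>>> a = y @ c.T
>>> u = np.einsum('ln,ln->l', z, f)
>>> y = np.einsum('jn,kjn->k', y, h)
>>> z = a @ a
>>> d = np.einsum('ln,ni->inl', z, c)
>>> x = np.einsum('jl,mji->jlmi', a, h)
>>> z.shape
(5, 5)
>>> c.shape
(5, 7)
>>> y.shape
(7,)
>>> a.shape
(5, 5)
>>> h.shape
(7, 5, 7)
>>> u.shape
(7,)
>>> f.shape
(7, 7)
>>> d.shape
(7, 5, 5)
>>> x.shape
(5, 5, 7, 7)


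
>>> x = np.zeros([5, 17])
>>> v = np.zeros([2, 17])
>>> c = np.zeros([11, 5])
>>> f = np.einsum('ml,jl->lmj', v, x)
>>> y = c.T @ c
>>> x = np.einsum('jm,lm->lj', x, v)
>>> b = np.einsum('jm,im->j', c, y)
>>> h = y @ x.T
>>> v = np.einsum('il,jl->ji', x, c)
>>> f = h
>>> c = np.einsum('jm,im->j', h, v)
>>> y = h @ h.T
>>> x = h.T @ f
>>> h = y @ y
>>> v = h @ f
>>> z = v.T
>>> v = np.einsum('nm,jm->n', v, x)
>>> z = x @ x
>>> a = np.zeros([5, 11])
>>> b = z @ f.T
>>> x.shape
(2, 2)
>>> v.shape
(5,)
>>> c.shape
(5,)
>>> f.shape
(5, 2)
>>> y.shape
(5, 5)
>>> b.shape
(2, 5)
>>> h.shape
(5, 5)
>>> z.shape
(2, 2)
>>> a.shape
(5, 11)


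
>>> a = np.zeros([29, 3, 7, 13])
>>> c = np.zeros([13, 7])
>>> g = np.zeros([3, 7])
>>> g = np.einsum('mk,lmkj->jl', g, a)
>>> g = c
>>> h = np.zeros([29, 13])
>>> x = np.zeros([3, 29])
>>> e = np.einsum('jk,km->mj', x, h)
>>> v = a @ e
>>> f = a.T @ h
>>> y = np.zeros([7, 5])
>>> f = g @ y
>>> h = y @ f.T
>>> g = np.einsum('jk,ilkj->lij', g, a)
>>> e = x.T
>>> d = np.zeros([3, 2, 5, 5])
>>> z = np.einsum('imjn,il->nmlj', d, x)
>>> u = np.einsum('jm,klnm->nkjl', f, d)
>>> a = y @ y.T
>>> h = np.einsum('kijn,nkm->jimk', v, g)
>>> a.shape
(7, 7)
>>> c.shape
(13, 7)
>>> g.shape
(3, 29, 13)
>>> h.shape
(7, 3, 13, 29)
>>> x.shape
(3, 29)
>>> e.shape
(29, 3)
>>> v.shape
(29, 3, 7, 3)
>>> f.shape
(13, 5)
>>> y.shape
(7, 5)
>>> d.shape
(3, 2, 5, 5)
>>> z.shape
(5, 2, 29, 5)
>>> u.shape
(5, 3, 13, 2)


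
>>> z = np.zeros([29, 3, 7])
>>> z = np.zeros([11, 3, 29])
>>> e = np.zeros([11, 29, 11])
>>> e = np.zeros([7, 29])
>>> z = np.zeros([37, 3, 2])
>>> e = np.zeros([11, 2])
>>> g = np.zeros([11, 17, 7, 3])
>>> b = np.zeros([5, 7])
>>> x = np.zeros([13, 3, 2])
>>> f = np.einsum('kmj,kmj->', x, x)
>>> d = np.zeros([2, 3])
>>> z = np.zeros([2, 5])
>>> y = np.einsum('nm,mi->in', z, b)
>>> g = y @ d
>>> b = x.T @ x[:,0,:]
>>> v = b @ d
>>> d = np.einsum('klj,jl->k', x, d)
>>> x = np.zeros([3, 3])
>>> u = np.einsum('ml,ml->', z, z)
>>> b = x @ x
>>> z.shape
(2, 5)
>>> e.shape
(11, 2)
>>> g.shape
(7, 3)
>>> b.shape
(3, 3)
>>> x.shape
(3, 3)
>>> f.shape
()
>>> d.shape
(13,)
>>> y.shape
(7, 2)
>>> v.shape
(2, 3, 3)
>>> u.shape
()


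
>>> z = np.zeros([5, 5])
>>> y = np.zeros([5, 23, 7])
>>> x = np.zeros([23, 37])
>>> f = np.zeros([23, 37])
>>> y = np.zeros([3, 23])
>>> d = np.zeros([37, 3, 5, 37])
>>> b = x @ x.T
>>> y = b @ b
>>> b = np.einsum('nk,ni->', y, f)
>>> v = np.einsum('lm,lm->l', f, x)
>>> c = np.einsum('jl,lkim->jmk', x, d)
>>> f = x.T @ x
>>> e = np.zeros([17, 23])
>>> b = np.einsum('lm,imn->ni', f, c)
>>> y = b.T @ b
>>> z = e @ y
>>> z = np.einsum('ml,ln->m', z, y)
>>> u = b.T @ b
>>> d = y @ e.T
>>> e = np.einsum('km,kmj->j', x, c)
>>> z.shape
(17,)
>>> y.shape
(23, 23)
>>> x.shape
(23, 37)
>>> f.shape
(37, 37)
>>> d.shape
(23, 17)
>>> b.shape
(3, 23)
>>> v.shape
(23,)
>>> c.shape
(23, 37, 3)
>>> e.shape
(3,)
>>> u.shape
(23, 23)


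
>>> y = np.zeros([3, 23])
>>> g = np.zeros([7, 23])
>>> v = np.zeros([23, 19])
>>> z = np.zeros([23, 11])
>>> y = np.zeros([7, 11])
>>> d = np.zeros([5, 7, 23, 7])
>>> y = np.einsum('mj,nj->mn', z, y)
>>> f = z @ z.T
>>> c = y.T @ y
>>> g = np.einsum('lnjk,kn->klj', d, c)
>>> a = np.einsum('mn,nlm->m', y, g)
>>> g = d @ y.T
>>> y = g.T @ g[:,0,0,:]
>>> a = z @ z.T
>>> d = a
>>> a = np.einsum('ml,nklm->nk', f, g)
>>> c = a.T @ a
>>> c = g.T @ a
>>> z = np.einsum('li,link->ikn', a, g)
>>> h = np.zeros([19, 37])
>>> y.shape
(23, 23, 7, 23)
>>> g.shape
(5, 7, 23, 23)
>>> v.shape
(23, 19)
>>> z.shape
(7, 23, 23)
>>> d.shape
(23, 23)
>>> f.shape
(23, 23)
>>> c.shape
(23, 23, 7, 7)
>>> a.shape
(5, 7)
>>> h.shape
(19, 37)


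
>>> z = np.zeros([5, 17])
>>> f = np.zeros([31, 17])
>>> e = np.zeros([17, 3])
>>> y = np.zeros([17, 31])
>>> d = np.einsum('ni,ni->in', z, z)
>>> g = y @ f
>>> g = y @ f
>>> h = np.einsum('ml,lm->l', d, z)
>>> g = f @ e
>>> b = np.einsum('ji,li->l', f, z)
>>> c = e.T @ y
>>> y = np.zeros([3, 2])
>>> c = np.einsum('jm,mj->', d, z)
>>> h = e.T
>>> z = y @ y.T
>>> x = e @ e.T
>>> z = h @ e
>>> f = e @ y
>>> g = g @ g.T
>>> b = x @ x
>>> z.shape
(3, 3)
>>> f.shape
(17, 2)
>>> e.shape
(17, 3)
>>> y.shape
(3, 2)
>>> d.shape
(17, 5)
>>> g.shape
(31, 31)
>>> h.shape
(3, 17)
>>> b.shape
(17, 17)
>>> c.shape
()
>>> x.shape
(17, 17)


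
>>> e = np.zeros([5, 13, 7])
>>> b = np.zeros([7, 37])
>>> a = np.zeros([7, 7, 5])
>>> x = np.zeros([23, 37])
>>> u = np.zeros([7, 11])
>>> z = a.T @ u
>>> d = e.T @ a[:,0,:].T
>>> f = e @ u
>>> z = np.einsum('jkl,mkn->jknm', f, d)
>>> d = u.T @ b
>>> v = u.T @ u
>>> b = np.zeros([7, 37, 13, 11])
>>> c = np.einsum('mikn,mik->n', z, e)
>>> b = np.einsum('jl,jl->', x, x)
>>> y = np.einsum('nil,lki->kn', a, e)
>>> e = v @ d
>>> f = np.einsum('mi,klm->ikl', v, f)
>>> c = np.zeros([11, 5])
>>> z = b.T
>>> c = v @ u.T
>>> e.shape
(11, 37)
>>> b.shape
()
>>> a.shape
(7, 7, 5)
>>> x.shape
(23, 37)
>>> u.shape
(7, 11)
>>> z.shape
()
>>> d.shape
(11, 37)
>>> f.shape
(11, 5, 13)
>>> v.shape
(11, 11)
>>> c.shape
(11, 7)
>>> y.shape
(13, 7)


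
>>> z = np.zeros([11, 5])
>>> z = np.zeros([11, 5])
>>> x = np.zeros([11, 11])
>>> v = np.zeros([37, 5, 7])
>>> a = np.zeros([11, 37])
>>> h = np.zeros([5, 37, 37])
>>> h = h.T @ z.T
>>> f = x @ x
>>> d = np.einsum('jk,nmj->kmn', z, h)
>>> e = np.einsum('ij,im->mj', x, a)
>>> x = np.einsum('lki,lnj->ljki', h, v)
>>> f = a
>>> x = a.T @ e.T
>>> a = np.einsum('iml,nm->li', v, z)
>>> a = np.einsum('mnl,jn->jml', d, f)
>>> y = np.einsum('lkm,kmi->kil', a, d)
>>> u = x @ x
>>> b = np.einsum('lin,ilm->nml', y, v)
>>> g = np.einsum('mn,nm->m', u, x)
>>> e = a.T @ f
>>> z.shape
(11, 5)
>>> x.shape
(37, 37)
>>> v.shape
(37, 5, 7)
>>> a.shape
(11, 5, 37)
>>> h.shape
(37, 37, 11)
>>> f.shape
(11, 37)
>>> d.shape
(5, 37, 37)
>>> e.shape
(37, 5, 37)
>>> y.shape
(5, 37, 11)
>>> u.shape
(37, 37)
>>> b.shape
(11, 7, 5)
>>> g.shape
(37,)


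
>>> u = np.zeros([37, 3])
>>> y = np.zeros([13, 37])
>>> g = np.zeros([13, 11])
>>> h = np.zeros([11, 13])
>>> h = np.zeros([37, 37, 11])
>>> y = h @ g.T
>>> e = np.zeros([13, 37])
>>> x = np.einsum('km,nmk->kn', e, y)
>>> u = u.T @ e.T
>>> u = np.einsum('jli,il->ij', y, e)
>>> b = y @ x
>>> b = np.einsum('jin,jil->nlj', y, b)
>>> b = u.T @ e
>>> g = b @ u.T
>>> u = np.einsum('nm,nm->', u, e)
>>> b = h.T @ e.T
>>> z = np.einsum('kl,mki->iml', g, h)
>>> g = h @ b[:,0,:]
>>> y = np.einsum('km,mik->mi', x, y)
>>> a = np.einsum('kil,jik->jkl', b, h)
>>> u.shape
()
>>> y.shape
(37, 37)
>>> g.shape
(37, 37, 13)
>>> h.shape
(37, 37, 11)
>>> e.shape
(13, 37)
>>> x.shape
(13, 37)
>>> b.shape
(11, 37, 13)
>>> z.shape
(11, 37, 13)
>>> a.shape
(37, 11, 13)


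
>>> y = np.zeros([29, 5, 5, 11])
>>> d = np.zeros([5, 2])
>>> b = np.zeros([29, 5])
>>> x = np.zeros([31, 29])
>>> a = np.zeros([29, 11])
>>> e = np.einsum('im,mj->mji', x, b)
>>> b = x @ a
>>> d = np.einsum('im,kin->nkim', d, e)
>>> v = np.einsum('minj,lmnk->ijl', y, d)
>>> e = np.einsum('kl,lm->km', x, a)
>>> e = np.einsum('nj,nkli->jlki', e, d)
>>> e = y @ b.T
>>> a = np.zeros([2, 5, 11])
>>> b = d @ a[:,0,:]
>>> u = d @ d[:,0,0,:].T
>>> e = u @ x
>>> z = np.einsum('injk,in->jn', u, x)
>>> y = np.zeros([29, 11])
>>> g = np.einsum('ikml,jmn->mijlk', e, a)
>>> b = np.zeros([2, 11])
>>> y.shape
(29, 11)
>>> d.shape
(31, 29, 5, 2)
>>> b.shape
(2, 11)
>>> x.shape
(31, 29)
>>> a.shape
(2, 5, 11)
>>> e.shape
(31, 29, 5, 29)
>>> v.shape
(5, 11, 31)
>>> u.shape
(31, 29, 5, 31)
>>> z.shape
(5, 29)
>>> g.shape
(5, 31, 2, 29, 29)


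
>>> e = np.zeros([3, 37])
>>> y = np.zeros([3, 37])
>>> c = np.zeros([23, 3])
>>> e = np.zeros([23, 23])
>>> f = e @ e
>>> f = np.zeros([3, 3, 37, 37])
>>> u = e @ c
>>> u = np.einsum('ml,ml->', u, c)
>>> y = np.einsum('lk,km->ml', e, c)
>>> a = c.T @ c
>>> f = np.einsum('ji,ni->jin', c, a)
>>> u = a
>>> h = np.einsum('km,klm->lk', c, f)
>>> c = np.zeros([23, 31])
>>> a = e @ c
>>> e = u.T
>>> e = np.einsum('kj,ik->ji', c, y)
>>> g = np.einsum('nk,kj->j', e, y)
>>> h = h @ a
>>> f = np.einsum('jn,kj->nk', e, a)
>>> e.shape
(31, 3)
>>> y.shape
(3, 23)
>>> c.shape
(23, 31)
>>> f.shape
(3, 23)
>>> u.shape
(3, 3)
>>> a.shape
(23, 31)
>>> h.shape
(3, 31)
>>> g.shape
(23,)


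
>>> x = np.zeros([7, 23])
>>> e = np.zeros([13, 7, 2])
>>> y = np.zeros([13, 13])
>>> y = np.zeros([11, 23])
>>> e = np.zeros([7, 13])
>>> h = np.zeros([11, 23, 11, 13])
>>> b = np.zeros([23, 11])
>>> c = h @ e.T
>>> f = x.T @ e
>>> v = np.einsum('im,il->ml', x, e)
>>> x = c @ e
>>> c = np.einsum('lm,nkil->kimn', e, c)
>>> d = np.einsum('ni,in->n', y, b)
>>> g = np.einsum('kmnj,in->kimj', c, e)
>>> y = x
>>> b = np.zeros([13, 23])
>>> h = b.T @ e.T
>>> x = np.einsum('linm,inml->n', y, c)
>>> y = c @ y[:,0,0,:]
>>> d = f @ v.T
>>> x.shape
(11,)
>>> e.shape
(7, 13)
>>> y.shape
(23, 11, 13, 13)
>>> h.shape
(23, 7)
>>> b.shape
(13, 23)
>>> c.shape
(23, 11, 13, 11)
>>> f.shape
(23, 13)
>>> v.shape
(23, 13)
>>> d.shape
(23, 23)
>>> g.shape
(23, 7, 11, 11)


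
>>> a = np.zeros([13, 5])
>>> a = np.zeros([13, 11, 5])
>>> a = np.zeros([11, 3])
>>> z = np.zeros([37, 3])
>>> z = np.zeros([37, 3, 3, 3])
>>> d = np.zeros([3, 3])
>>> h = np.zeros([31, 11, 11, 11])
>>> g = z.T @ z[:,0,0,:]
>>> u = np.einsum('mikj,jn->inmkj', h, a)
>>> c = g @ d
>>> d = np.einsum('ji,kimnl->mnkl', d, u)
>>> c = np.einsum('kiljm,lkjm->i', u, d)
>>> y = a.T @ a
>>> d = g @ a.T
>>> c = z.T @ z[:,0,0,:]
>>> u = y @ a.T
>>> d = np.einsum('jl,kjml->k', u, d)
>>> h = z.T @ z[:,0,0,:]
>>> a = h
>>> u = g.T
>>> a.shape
(3, 3, 3, 3)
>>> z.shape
(37, 3, 3, 3)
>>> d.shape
(3,)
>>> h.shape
(3, 3, 3, 3)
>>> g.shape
(3, 3, 3, 3)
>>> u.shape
(3, 3, 3, 3)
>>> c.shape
(3, 3, 3, 3)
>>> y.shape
(3, 3)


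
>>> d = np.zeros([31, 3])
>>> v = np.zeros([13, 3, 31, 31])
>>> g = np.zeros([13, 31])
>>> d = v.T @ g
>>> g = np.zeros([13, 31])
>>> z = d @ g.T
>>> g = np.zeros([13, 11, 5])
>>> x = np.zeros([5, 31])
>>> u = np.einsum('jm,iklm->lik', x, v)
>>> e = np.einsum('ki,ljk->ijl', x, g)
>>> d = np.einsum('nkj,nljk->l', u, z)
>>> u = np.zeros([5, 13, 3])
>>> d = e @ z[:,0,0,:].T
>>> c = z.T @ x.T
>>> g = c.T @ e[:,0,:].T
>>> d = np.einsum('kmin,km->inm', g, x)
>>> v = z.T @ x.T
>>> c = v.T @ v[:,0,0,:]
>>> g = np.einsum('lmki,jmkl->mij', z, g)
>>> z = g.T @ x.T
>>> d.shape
(3, 31, 31)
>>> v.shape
(13, 3, 31, 5)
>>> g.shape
(31, 13, 5)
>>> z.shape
(5, 13, 5)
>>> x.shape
(5, 31)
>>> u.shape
(5, 13, 3)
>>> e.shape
(31, 11, 13)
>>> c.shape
(5, 31, 3, 5)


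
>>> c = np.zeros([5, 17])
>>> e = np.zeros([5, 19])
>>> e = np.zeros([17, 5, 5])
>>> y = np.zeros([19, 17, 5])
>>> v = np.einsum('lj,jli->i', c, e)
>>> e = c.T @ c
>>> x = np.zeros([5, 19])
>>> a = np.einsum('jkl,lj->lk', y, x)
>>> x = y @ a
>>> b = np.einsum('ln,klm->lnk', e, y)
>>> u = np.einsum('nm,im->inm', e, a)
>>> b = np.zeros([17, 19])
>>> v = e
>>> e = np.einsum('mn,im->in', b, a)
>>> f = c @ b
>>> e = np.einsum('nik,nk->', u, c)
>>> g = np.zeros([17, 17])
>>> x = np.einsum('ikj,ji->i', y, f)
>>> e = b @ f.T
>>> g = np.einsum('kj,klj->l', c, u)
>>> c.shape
(5, 17)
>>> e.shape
(17, 5)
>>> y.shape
(19, 17, 5)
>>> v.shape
(17, 17)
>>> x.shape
(19,)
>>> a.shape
(5, 17)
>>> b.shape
(17, 19)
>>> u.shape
(5, 17, 17)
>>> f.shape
(5, 19)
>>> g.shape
(17,)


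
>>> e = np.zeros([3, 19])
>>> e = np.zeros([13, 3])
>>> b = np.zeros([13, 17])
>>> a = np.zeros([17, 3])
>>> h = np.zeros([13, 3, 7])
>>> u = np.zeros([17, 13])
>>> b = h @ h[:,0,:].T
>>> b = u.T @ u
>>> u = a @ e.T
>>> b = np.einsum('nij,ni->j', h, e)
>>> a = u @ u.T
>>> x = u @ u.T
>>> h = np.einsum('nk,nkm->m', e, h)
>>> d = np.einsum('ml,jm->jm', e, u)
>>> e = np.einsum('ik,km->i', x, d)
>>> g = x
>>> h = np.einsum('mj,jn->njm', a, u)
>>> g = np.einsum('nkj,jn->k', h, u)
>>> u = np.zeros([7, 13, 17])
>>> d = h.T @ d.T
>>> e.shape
(17,)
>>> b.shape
(7,)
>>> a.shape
(17, 17)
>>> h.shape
(13, 17, 17)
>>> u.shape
(7, 13, 17)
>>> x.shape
(17, 17)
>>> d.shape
(17, 17, 17)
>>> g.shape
(17,)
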